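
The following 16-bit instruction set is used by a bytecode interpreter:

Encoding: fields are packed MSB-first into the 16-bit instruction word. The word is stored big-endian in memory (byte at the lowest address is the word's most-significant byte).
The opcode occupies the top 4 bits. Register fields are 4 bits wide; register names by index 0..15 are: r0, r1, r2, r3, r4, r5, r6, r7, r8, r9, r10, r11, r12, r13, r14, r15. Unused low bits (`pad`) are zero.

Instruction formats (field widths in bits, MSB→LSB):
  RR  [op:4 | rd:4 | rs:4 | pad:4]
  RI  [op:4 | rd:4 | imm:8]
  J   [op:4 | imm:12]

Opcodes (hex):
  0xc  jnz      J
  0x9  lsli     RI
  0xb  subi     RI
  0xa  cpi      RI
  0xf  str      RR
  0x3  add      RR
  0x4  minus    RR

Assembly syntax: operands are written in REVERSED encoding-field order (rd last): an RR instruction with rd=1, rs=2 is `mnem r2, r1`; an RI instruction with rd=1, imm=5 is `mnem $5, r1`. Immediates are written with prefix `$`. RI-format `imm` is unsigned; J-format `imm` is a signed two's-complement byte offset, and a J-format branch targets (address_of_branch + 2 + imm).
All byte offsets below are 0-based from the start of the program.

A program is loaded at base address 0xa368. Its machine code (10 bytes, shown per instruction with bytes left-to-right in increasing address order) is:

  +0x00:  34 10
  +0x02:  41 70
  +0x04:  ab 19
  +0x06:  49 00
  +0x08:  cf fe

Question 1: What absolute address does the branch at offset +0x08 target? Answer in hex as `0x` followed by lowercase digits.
off 0x08: read cf fe as big → 0xcffe
  top 4b → 0xc → jnz [J]
  imm: (w>>0)&0xfff=0xffe (s12→-2) → $-2
  target = base 0xa368 + off 0x08 + 2 + imm -2 = 0xa370

0xa370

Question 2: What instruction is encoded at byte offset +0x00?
add r1, r4

+0x00: 34 10 ⇒ word 0x3410 (big)
  opcode bits[15:12]=0x3: add/RR
  rd: (w>>8)&0xf=0x4 → r4
  rs: (w>>4)&0xf=0x1 → r1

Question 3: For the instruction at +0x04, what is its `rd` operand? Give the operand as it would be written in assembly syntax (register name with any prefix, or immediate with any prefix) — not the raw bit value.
r11

[04] ab 19 → 0xab19
  opcode bits[15:12]=0xa: cpi/RI
  rd@[11:8]=0xb ⇒ r11
  imm@[7:0]=0x19 ⇒ $25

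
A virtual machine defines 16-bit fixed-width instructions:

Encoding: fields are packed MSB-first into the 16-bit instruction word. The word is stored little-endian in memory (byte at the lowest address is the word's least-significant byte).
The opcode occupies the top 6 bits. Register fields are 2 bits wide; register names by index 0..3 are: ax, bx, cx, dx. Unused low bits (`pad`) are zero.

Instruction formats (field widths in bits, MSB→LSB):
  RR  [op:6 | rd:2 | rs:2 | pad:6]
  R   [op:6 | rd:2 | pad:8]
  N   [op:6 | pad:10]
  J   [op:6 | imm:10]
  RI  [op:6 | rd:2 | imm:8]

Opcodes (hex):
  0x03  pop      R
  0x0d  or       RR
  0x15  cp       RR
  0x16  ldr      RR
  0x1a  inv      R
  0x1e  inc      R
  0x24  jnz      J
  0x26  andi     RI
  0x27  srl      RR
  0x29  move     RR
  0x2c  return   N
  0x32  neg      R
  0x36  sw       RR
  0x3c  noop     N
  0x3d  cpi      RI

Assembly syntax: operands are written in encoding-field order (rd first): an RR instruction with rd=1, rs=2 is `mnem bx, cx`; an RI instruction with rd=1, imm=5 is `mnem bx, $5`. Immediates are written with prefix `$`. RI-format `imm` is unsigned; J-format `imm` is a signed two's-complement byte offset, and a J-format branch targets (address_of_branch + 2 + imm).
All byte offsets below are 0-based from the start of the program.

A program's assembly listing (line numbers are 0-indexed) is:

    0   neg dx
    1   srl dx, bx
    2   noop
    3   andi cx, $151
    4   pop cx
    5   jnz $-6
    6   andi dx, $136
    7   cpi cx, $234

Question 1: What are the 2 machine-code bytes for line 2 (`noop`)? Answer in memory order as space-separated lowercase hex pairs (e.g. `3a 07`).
00 f0

line 2 (noop): pack op=0x3c:6|pad=0:10 = 0xf000; little→ 00 f0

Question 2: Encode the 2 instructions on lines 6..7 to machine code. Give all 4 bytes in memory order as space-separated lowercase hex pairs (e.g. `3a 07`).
L6: andi op=0x26:6|rd=3:2|imm=136:8 ⇒ 0x9b88 ⇒ little 88 9b
L7: cpi op=0x3d:6|rd=2:2|imm=234:8 ⇒ 0xf6ea ⇒ little ea f6

88 9b ea f6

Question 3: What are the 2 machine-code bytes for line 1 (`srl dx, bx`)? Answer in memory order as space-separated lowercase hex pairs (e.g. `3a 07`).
line 1 (srl): pack op=0x27:6|rd=3:2|rs=1:2|pad=0:6 = 0x9f40; little→ 40 9f

40 9f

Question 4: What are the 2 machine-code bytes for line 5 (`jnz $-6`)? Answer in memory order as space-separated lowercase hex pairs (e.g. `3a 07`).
5. jnz fields op=0x24:6|imm=-6:10 → word 93fah → fa 93

fa 93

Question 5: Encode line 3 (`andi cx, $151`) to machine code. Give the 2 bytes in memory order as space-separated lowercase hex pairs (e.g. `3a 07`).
L3: andi op=0x26:6|rd=2:2|imm=151:8 ⇒ 0x9a97 ⇒ little 97 9a

97 9a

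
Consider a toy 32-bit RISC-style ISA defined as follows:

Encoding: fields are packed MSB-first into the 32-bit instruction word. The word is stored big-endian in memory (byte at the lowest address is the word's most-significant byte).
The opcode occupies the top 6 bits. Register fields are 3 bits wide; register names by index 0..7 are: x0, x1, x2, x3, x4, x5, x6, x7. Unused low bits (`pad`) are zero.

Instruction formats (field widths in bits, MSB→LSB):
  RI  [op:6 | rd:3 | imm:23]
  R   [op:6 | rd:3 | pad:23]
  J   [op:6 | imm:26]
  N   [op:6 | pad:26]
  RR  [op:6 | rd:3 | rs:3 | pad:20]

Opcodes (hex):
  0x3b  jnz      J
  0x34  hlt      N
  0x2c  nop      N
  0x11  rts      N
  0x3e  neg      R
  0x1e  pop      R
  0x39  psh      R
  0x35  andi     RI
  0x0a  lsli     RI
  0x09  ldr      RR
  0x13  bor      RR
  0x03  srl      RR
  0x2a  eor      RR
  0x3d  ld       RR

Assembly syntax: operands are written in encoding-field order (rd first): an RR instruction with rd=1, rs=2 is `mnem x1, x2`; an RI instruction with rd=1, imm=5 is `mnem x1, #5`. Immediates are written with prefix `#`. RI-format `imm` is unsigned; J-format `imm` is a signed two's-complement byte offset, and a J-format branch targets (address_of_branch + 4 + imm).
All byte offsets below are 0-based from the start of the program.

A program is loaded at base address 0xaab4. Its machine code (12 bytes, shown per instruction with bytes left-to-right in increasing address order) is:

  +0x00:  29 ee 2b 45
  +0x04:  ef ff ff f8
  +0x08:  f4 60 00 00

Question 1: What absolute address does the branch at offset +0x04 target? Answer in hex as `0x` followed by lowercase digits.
0xaab4

@+04  big-endian(ef ff ff f8) = 0xeffffff8
  op=0xeffffff8>>26=0x3b ⇒ jnz (J)
  imm@[25:0]=0x3fffff8 (s26→-8) ⇒ #-8
  target = base 0xaab4 + off 0x04 + 4 + imm -8 = 0xaab4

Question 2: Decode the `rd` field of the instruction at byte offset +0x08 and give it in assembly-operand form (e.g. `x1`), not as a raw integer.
+0x08: f4 60 00 00 ⇒ word 0xf4600000 (big)
  top 6b → 0x3d → ld [RR]
  rd: (w>>23)&0x7=0x0 → x0
  rs: (w>>20)&0x7=0x6 → x6

x0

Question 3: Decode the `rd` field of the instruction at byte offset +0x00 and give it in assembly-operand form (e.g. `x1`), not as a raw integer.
@+00  big-endian(29 ee 2b 45) = 0x29ee2b45
  top 6b → 0xa → lsli [RI]
  rd: (w>>23)&0x7=0x3 → x3
  imm: (w>>0)&0x7fffff=0x6e2b45 → #7220037

x3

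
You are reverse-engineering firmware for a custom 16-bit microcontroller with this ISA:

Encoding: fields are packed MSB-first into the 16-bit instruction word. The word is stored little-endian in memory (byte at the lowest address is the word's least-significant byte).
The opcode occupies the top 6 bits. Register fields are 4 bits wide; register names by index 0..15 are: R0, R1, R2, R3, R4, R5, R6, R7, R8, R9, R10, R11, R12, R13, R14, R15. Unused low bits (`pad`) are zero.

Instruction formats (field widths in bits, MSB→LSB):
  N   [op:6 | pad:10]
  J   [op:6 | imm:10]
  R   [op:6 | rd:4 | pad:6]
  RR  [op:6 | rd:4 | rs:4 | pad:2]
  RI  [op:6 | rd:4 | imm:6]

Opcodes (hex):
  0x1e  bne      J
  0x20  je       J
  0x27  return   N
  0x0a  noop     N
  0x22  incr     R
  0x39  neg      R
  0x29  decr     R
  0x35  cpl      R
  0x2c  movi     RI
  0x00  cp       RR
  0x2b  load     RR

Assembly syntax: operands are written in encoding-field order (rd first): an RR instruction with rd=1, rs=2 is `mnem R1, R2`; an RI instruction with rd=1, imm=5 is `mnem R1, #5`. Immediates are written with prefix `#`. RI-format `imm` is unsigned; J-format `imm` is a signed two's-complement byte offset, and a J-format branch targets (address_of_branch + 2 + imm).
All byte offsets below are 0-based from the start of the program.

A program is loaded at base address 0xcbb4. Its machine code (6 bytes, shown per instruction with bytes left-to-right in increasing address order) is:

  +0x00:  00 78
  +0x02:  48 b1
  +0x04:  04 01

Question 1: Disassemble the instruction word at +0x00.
[00] 00 78 → 0x7800
  opcode bits[15:10]=0x1e: bne/J
  imm@[9:0]=0x0 ⇒ #0

bne #0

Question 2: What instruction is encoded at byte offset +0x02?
@+02  little-endian(48 b1) = 0xb148
  op=0xb148>>10=0x2c ⇒ movi (RI)
  [9:6] rd=5 = R5
  [5:0] imm=8 = #8

movi R5, #8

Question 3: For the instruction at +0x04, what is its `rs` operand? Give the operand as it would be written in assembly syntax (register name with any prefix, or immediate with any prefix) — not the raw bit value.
+0x04: 04 01 ⇒ word 0x0104 (little)
  op=0x0104>>10=0x0 ⇒ cp (RR)
  [9:6] rd=4 = R4
  [5:2] rs=1 = R1

R1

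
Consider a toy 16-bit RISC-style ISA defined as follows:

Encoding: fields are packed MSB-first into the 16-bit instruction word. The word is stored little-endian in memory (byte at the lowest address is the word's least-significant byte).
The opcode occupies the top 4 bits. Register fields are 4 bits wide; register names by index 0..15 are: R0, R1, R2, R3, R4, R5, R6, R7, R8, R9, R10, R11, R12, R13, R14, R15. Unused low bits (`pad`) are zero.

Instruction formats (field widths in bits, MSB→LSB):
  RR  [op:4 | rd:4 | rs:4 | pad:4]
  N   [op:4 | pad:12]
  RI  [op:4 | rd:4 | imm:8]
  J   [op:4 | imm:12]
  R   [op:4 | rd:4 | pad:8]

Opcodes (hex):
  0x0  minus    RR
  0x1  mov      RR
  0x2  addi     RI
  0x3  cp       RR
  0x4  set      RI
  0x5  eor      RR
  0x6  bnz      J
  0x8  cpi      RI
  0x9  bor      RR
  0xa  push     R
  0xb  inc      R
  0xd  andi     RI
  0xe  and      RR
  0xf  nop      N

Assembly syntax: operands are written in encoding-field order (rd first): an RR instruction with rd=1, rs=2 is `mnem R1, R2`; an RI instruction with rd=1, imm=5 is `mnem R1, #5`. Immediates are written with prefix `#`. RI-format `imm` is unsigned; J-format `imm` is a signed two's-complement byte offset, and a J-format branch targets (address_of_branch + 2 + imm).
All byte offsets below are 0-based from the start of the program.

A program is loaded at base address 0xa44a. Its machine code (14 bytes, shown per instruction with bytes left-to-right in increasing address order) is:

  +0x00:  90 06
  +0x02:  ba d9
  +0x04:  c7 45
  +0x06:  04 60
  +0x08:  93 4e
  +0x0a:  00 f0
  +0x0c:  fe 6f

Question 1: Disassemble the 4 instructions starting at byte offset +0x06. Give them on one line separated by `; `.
off 0x06: read 04 60 as little → 0x6004
  top 4b → 0x6 → bnz [J]
  [11:0] imm=4 = #4
off 0x08: read 93 4e as little → 0x4e93
  top 4b → 0x4 → set [RI]
  [11:8] rd=14 = R14
  [7:0] imm=147 = #147
off 0x0a: read 00 f0 as little → 0xf000
  top 4b → 0xf → nop [N]
off 0x0c: read fe 6f as little → 0x6ffe
  top 4b → 0x6 → bnz [J]
  [11:0] imm=4094 (s12→-2) = #-2

bnz #4; set R14, #147; nop; bnz #-2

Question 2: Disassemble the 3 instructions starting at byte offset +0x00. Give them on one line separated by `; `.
off 0x00: read 90 06 as little → 0x0690
  op=0x0690>>12=0x0 ⇒ minus (RR)
  rd@[11:8]=0x6 ⇒ R6
  rs@[7:4]=0x9 ⇒ R9
off 0x02: read ba d9 as little → 0xd9ba
  op=0xd9ba>>12=0xd ⇒ andi (RI)
  rd@[11:8]=0x9 ⇒ R9
  imm@[7:0]=0xba ⇒ #186
off 0x04: read c7 45 as little → 0x45c7
  op=0x45c7>>12=0x4 ⇒ set (RI)
  rd@[11:8]=0x5 ⇒ R5
  imm@[7:0]=0xc7 ⇒ #199

minus R6, R9; andi R9, #186; set R5, #199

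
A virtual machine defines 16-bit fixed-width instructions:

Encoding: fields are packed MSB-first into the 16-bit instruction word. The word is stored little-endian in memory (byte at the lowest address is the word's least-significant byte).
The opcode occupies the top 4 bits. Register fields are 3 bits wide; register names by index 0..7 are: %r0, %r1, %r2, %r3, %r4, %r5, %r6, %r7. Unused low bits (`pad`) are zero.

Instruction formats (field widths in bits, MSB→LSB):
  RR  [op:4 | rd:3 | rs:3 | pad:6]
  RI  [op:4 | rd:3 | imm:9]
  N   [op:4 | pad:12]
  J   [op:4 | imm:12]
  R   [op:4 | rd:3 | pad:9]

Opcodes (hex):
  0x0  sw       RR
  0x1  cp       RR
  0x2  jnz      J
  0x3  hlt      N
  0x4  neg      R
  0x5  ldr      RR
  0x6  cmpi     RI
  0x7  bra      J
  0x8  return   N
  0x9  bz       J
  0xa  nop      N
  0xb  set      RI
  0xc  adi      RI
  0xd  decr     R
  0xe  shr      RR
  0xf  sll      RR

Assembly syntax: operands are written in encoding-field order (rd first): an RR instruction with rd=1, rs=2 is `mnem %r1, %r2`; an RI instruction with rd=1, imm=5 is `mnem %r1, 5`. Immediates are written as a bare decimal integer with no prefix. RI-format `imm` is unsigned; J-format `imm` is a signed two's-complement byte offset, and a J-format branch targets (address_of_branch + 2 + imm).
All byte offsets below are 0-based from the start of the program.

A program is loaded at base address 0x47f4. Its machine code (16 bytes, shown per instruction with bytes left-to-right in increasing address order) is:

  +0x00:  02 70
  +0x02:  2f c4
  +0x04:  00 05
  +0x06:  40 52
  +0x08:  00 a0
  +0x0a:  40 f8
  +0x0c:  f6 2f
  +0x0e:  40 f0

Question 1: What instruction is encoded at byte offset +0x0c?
off 0x0c: read f6 2f as little → 0x2ff6
  op=0x2ff6>>12=0x2 ⇒ jnz (J)
  [11:0] imm=4086 (s12→-10) = -10

jnz -10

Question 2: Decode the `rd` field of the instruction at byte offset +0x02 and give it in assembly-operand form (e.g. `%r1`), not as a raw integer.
%r2

[02] 2f c4 → 0xc42f
  top 4b → 0xc → adi [RI]
  [11:9] rd=2 = %r2
  [8:0] imm=47 = 47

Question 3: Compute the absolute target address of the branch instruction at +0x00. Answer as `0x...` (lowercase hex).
@+00  little-endian(02 70) = 0x7002
  op=0x7002>>12=0x7 ⇒ bra (J)
  [11:0] imm=2 = 2
  target = base 0x47f4 + off 0x00 + 2 + imm 2 = 0x47f8

0x47f8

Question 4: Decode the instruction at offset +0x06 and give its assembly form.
[06] 40 52 → 0x5240
  top 4b → 0x5 → ldr [RR]
  rd@[11:9]=0x1 ⇒ %r1
  rs@[8:6]=0x1 ⇒ %r1

ldr %r1, %r1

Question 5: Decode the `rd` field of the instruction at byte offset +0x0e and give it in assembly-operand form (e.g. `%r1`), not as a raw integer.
%r0

+0x0e: 40 f0 ⇒ word 0xf040 (little)
  op=0xf040>>12=0xf ⇒ sll (RR)
  [11:9] rd=0 = %r0
  [8:6] rs=1 = %r1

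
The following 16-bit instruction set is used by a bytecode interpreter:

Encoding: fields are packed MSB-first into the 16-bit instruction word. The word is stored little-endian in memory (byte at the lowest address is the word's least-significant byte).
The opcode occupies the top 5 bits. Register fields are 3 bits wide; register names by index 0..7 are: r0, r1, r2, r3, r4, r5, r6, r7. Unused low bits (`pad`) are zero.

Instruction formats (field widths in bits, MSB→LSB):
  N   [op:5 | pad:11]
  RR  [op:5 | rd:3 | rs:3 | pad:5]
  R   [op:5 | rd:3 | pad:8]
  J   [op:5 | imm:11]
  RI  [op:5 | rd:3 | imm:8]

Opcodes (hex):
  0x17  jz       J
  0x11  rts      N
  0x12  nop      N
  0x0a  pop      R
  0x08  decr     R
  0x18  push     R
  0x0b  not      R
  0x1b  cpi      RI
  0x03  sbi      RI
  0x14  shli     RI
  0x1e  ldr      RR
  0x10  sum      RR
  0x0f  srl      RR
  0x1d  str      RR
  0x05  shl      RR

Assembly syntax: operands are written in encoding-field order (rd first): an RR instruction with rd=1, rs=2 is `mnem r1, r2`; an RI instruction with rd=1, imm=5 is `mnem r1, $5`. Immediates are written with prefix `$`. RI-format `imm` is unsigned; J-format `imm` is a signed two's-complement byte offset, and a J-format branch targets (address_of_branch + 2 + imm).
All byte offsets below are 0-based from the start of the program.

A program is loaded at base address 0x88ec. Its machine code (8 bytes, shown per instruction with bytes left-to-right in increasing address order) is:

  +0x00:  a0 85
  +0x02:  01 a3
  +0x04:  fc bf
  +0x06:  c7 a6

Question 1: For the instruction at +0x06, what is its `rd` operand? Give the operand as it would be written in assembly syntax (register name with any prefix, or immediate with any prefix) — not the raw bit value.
+0x06: c7 a6 ⇒ word 0xa6c7 (little)
  op=0xa6c7>>11=0x14 ⇒ shli (RI)
  [10:8] rd=6 = r6
  [7:0] imm=199 = $199

r6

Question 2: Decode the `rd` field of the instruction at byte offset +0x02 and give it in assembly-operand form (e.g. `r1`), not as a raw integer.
off 0x02: read 01 a3 as little → 0xa301
  op=0xa301>>11=0x14 ⇒ shli (RI)
  rd@[10:8]=0x3 ⇒ r3
  imm@[7:0]=0x1 ⇒ $1

r3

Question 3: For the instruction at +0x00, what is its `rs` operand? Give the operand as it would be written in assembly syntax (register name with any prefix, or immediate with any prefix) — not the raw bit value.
+0x00: a0 85 ⇒ word 0x85a0 (little)
  opcode bits[15:11]=0x10: sum/RR
  rd: (w>>8)&0x7=0x5 → r5
  rs: (w>>5)&0x7=0x5 → r5

r5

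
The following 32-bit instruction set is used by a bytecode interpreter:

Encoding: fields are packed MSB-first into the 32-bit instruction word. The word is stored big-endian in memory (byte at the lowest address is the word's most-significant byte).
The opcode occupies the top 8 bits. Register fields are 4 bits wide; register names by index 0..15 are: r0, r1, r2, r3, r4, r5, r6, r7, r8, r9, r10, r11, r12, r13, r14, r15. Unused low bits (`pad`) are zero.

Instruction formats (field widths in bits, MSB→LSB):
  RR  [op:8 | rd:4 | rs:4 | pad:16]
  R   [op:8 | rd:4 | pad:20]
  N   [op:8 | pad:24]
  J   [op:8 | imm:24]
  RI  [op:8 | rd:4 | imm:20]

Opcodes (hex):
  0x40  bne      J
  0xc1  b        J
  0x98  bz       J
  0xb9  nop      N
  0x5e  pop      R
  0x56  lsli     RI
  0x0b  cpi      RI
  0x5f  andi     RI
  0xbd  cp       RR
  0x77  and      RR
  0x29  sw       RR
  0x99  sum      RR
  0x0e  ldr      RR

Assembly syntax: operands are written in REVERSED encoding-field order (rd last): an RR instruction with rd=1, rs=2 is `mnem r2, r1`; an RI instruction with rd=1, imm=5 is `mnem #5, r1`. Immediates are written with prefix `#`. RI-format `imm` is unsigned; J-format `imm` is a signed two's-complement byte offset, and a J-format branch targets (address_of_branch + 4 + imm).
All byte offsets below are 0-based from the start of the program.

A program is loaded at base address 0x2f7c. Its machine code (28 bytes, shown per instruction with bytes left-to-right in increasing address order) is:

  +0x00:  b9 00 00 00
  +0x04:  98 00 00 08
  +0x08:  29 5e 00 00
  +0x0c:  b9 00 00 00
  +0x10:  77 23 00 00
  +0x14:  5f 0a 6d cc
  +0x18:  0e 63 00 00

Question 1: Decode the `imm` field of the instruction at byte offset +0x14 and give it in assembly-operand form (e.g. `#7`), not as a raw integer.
#683468

+0x14: 5f 0a 6d cc ⇒ word 0x5f0a6dcc (big)
  top 8b → 0x5f → andi [RI]
  rd: (w>>20)&0xf=0x0 → r0
  imm: (w>>0)&0xfffff=0xa6dcc → #683468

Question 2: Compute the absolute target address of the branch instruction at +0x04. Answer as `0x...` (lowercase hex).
off 0x04: read 98 00 00 08 as big → 0x98000008
  op=0x98000008>>24=0x98 ⇒ bz (J)
  [23:0] imm=8 = #8
  target = base 0x2f7c + off 0x04 + 4 + imm 8 = 0x2f8c

0x2f8c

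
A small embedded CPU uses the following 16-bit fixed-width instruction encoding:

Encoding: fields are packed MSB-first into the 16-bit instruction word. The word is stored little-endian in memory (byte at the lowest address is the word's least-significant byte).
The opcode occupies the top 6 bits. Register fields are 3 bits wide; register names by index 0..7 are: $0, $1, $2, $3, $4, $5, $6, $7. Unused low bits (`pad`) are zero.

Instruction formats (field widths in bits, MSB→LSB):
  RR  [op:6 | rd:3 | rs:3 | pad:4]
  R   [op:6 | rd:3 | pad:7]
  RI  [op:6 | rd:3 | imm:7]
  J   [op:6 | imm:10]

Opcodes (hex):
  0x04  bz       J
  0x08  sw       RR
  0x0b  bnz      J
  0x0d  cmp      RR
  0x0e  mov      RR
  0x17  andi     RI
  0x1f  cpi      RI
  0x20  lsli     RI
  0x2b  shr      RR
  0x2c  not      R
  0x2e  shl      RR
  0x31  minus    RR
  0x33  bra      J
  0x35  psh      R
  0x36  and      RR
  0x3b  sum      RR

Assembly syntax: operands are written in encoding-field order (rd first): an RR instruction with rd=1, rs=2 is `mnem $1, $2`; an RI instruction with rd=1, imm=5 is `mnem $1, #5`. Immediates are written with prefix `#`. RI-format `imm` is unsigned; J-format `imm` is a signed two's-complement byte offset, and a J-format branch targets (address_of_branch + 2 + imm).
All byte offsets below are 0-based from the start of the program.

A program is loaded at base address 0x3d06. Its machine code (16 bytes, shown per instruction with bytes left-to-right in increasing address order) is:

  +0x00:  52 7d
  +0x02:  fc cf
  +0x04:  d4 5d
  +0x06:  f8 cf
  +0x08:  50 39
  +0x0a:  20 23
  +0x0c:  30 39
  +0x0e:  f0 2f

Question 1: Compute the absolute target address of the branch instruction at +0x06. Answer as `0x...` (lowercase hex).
0x3d06

off 0x06: read f8 cf as little → 0xcff8
  opcode bits[15:10]=0x33: bra/J
  imm: (w>>0)&0x3ff=0x3f8 (s10→-8) → #-8
  target = base 0x3d06 + off 0x06 + 2 + imm -8 = 0x3d06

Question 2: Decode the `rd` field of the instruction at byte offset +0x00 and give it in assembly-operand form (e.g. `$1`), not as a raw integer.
+0x00: 52 7d ⇒ word 0x7d52 (little)
  opcode bits[15:10]=0x1f: cpi/RI
  rd@[9:7]=0x2 ⇒ $2
  imm@[6:0]=0x52 ⇒ #82

$2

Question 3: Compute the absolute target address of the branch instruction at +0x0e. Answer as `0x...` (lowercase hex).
+0x0e: f0 2f ⇒ word 0x2ff0 (little)
  top 6b → 0xb → bnz [J]
  imm@[9:0]=0x3f0 (s10→-16) ⇒ #-16
  target = base 0x3d06 + off 0x0e + 2 + imm -16 = 0x3d06

0x3d06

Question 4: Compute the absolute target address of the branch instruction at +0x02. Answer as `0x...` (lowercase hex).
0x3d06

off 0x02: read fc cf as little → 0xcffc
  op=0xcffc>>10=0x33 ⇒ bra (J)
  [9:0] imm=1020 (s10→-4) = #-4
  target = base 0x3d06 + off 0x02 + 2 + imm -4 = 0x3d06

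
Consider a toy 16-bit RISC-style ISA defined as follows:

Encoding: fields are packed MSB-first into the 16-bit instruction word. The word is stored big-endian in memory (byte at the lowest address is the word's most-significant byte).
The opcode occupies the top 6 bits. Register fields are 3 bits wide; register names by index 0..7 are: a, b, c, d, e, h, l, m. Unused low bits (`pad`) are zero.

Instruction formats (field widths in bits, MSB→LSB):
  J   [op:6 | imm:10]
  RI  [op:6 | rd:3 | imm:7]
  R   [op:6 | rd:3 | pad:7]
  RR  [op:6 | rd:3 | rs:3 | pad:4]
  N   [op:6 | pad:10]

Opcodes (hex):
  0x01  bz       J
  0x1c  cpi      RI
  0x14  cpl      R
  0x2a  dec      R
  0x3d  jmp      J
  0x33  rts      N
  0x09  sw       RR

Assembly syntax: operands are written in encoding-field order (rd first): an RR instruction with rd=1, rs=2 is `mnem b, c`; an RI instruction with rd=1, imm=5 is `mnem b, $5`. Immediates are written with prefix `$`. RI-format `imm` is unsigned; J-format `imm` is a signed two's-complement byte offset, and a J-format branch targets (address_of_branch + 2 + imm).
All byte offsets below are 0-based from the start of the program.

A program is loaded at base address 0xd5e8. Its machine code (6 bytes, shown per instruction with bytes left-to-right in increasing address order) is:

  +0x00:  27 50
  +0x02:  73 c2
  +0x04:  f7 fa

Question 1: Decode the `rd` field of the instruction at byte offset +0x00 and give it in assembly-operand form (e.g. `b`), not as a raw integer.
l

[00] 27 50 → 0x2750
  top 6b → 0x9 → sw [RR]
  [9:7] rd=6 = l
  [6:4] rs=5 = h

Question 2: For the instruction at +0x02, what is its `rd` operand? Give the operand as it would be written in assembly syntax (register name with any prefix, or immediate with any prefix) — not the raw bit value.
m

off 0x02: read 73 c2 as big → 0x73c2
  top 6b → 0x1c → cpi [RI]
  [9:7] rd=7 = m
  [6:0] imm=66 = $66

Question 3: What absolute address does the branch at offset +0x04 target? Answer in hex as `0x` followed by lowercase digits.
0xd5e8

+0x04: f7 fa ⇒ word 0xf7fa (big)
  top 6b → 0x3d → jmp [J]
  imm: (w>>0)&0x3ff=0x3fa (s10→-6) → $-6
  target = base 0xd5e8 + off 0x04 + 2 + imm -6 = 0xd5e8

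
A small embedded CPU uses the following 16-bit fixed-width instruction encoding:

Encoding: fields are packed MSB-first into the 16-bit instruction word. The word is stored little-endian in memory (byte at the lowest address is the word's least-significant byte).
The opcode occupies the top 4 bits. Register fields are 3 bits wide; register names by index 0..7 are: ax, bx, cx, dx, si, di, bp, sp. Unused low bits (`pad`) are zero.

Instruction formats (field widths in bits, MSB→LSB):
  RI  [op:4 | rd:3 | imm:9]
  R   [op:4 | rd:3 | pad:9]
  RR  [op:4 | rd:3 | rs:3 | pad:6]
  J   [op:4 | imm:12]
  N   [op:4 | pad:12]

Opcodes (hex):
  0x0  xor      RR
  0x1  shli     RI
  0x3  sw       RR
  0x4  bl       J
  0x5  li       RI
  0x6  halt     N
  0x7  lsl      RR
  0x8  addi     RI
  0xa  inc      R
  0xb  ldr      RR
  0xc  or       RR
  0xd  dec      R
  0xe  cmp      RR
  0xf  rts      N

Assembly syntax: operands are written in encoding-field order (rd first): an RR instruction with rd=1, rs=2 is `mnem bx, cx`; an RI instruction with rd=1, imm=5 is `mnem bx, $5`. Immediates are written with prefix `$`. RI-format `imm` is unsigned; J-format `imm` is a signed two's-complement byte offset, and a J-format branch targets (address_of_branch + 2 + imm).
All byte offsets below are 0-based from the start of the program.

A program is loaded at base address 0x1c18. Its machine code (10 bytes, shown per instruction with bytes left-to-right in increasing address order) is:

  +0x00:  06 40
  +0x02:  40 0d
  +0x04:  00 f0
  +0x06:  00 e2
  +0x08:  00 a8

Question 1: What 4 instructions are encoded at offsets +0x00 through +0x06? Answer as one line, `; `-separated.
bl $6; xor bp, di; rts; cmp bx, ax

@+00  little-endian(06 40) = 0x4006
  opcode bits[15:12]=0x4: bl/J
  [11:0] imm=6 = $6
@+02  little-endian(40 0d) = 0x0d40
  opcode bits[15:12]=0x0: xor/RR
  [11:9] rd=6 = bp
  [8:6] rs=5 = di
@+04  little-endian(00 f0) = 0xf000
  opcode bits[15:12]=0xf: rts/N
@+06  little-endian(00 e2) = 0xe200
  opcode bits[15:12]=0xe: cmp/RR
  [11:9] rd=1 = bx
  [8:6] rs=0 = ax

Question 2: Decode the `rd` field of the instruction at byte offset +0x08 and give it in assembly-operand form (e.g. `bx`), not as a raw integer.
si

off 0x08: read 00 a8 as little → 0xa800
  op=0xa800>>12=0xa ⇒ inc (R)
  rd@[11:9]=0x4 ⇒ si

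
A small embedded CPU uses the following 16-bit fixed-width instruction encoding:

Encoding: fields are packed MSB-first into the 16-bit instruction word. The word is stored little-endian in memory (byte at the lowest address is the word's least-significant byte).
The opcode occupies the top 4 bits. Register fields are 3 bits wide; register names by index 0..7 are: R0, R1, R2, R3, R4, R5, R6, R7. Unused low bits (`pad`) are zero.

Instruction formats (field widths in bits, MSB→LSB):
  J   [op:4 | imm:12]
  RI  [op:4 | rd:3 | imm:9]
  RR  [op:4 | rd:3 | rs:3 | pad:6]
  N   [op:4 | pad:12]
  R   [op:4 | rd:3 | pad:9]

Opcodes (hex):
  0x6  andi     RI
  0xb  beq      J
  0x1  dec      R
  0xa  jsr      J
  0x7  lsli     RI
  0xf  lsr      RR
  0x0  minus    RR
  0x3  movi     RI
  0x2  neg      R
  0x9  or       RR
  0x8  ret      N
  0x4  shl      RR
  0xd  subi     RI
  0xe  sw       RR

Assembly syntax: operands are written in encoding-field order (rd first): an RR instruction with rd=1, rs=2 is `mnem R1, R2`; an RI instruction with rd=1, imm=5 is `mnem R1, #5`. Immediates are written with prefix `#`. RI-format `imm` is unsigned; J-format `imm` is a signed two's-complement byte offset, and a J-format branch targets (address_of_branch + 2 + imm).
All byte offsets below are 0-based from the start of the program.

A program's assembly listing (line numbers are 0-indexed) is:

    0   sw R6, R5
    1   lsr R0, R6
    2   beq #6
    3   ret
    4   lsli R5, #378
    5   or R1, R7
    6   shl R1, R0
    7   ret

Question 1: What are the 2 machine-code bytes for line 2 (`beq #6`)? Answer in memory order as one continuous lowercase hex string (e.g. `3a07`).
06b0

line 2 (beq): pack op=0xb:4|imm=6:12 = 0xb006; little→ 06 b0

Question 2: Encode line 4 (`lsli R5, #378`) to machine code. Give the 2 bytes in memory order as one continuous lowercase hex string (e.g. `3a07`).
4. lsli fields op=0x7:4|rd=5:3|imm=378:9 → word 7b7ah → 7a 7b

7a7b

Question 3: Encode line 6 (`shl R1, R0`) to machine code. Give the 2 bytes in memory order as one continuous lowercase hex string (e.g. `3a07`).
0042

L6: shl op=0x4:4|rd=1:3|rs=0:3|pad=0:6 ⇒ 0x4200 ⇒ little 00 42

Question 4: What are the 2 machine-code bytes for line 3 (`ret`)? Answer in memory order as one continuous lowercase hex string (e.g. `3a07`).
0080

line 3 (ret): pack op=0x8:4|pad=0:12 = 0x8000; little→ 00 80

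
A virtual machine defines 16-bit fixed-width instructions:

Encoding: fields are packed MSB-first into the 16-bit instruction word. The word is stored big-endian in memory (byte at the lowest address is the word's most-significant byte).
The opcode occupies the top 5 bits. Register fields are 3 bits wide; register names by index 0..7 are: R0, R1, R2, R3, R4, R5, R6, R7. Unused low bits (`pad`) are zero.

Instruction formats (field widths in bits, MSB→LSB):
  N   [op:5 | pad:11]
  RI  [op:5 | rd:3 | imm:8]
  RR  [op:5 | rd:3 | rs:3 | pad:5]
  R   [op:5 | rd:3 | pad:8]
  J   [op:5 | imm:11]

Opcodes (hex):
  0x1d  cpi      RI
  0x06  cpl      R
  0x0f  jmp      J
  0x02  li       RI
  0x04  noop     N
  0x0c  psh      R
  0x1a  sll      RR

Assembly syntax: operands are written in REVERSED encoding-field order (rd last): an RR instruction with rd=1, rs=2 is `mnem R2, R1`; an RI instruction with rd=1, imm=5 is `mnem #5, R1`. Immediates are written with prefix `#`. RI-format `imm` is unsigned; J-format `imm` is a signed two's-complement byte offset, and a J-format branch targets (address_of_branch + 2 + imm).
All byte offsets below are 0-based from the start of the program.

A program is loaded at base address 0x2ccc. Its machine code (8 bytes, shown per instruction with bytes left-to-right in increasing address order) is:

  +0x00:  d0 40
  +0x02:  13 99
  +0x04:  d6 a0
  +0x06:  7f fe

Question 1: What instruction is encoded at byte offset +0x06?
@+06  big-endian(7f fe) = 0x7ffe
  top 5b → 0xf → jmp [J]
  imm@[10:0]=0x7fe (s11→-2) ⇒ #-2

jmp #-2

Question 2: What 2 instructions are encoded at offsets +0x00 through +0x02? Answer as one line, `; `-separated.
off 0x00: read d0 40 as big → 0xd040
  op=0xd040>>11=0x1a ⇒ sll (RR)
  [10:8] rd=0 = R0
  [7:5] rs=2 = R2
off 0x02: read 13 99 as big → 0x1399
  op=0x1399>>11=0x2 ⇒ li (RI)
  [10:8] rd=3 = R3
  [7:0] imm=153 = #153

sll R2, R0; li #153, R3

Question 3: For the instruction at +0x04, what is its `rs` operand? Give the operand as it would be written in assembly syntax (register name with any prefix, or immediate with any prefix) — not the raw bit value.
@+04  big-endian(d6 a0) = 0xd6a0
  opcode bits[15:11]=0x1a: sll/RR
  rd: (w>>8)&0x7=0x6 → R6
  rs: (w>>5)&0x7=0x5 → R5

R5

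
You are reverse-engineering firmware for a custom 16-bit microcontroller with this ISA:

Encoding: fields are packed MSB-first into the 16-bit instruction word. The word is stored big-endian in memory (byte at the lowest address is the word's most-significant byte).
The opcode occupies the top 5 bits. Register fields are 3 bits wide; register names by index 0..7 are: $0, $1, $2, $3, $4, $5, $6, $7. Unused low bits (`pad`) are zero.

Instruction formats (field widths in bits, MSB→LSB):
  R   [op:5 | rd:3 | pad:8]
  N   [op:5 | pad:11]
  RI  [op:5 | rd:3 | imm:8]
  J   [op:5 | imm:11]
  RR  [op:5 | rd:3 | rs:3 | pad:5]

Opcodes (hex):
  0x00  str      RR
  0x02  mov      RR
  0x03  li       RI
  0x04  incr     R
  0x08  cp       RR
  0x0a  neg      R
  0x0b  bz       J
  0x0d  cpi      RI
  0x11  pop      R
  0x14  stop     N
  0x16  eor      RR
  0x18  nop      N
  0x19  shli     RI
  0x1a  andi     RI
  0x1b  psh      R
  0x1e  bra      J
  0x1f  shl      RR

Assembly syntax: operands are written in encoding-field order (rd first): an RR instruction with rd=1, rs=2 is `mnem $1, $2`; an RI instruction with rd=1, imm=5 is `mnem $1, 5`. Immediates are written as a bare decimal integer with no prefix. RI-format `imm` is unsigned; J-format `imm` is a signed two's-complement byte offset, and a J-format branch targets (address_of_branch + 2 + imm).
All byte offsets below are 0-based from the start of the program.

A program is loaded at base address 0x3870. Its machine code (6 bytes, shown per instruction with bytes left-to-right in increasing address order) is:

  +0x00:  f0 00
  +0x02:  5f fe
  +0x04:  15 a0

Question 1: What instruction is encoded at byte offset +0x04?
@+04  big-endian(15 a0) = 0x15a0
  top 5b → 0x2 → mov [RR]
  [10:8] rd=5 = $5
  [7:5] rs=5 = $5

mov $5, $5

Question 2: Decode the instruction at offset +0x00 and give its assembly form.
+0x00: f0 00 ⇒ word 0xf000 (big)
  top 5b → 0x1e → bra [J]
  imm@[10:0]=0x0 ⇒ 0

bra 0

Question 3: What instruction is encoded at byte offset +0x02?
[02] 5f fe → 0x5ffe
  opcode bits[15:11]=0xb: bz/J
  imm: (w>>0)&0x7ff=0x7fe (s11→-2) → -2

bz -2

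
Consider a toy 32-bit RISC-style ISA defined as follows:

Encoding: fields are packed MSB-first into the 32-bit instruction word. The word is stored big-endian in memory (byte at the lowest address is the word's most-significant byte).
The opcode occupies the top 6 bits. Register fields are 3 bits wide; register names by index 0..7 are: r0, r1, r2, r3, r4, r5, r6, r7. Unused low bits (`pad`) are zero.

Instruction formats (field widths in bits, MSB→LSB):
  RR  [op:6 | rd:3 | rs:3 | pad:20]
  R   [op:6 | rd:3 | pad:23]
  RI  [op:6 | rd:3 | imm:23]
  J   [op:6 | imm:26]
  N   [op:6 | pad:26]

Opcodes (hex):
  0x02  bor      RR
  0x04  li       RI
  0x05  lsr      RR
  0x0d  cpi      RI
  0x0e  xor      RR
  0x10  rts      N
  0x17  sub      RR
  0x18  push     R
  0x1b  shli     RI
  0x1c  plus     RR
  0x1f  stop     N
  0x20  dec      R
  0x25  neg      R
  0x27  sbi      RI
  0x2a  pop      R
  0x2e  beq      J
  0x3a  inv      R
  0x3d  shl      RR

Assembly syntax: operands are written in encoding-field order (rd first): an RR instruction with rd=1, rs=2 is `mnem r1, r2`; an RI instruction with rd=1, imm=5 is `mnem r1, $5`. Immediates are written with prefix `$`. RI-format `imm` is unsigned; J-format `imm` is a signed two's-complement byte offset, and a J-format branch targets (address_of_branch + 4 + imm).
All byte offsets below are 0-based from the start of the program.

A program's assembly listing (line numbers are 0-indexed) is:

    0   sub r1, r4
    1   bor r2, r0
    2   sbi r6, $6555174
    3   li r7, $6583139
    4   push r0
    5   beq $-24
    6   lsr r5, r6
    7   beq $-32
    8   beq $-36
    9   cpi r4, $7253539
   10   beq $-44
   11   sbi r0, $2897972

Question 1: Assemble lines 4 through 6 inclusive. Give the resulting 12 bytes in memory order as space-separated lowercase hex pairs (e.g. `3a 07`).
60 00 00 00 bb ff ff e8 16 e0 00 00

L4: push op=0x18:6|rd=0:3|pad=0:23 ⇒ 0x60000000 ⇒ big 60 00 00 00
L5: beq op=0x2e:6|imm=-24:26 ⇒ 0xbbffffe8 ⇒ big bb ff ff e8
L6: lsr op=0x5:6|rd=5:3|rs=6:3|pad=0:20 ⇒ 0x16e00000 ⇒ big 16 e0 00 00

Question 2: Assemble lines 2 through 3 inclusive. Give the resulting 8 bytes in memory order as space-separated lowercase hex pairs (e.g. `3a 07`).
line 2 (sbi): pack op=0x27:6|rd=6:3|imm=6555174:23 = 0x9f640626; big→ 9f 64 06 26
line 3 (li): pack op=0x4:6|rd=7:3|imm=6583139:23 = 0x13e47363; big→ 13 e4 73 63

9f 64 06 26 13 e4 73 63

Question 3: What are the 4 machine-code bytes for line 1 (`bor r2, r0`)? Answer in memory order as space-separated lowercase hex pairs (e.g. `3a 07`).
09 00 00 00

L1: bor op=0x2:6|rd=2:3|rs=0:3|pad=0:20 ⇒ 0x09000000 ⇒ big 09 00 00 00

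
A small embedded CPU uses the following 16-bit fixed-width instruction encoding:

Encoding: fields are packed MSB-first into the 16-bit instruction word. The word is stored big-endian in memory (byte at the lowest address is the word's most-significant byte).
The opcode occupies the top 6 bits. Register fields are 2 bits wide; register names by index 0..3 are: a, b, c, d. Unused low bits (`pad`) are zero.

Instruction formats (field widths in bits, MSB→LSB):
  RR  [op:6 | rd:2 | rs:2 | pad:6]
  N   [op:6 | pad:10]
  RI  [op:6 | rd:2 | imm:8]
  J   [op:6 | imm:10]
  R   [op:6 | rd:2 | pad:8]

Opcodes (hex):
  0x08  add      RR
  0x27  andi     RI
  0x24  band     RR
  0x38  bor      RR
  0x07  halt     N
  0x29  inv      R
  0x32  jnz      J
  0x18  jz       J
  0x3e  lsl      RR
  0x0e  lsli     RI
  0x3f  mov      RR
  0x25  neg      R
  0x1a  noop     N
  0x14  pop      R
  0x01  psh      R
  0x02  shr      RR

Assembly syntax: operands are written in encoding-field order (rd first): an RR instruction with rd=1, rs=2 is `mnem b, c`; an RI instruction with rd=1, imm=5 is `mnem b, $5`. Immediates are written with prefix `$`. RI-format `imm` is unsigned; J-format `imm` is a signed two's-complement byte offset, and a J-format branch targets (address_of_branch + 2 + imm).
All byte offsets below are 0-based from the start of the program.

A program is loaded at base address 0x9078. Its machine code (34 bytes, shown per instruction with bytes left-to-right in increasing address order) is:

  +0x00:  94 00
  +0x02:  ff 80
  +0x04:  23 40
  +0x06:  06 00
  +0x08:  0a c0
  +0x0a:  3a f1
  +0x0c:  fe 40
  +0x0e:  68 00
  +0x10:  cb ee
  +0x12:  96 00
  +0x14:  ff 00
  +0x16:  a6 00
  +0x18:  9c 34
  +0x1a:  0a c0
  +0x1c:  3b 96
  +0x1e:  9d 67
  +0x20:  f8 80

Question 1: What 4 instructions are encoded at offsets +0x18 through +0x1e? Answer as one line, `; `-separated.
@+18  big-endian(9c 34) = 0x9c34
  top 6b → 0x27 → andi [RI]
  rd@[9:8]=0x0 ⇒ a
  imm@[7:0]=0x34 ⇒ $52
@+1a  big-endian(0a c0) = 0x0ac0
  top 6b → 0x2 → shr [RR]
  rd@[9:8]=0x2 ⇒ c
  rs@[7:6]=0x3 ⇒ d
@+1c  big-endian(3b 96) = 0x3b96
  top 6b → 0xe → lsli [RI]
  rd@[9:8]=0x3 ⇒ d
  imm@[7:0]=0x96 ⇒ $150
@+1e  big-endian(9d 67) = 0x9d67
  top 6b → 0x27 → andi [RI]
  rd@[9:8]=0x1 ⇒ b
  imm@[7:0]=0x67 ⇒ $103

andi a, $52; shr c, d; lsli d, $150; andi b, $103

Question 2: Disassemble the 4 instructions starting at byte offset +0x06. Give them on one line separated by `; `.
@+06  big-endian(06 00) = 0x0600
  op=0x0600>>10=0x1 ⇒ psh (R)
  rd: (w>>8)&0x3=0x2 → c
@+08  big-endian(0a c0) = 0x0ac0
  op=0x0ac0>>10=0x2 ⇒ shr (RR)
  rd: (w>>8)&0x3=0x2 → c
  rs: (w>>6)&0x3=0x3 → d
@+0a  big-endian(3a f1) = 0x3af1
  op=0x3af1>>10=0xe ⇒ lsli (RI)
  rd: (w>>8)&0x3=0x2 → c
  imm: (w>>0)&0xff=0xf1 → $241
@+0c  big-endian(fe 40) = 0xfe40
  op=0xfe40>>10=0x3f ⇒ mov (RR)
  rd: (w>>8)&0x3=0x2 → c
  rs: (w>>6)&0x3=0x1 → b

psh c; shr c, d; lsli c, $241; mov c, b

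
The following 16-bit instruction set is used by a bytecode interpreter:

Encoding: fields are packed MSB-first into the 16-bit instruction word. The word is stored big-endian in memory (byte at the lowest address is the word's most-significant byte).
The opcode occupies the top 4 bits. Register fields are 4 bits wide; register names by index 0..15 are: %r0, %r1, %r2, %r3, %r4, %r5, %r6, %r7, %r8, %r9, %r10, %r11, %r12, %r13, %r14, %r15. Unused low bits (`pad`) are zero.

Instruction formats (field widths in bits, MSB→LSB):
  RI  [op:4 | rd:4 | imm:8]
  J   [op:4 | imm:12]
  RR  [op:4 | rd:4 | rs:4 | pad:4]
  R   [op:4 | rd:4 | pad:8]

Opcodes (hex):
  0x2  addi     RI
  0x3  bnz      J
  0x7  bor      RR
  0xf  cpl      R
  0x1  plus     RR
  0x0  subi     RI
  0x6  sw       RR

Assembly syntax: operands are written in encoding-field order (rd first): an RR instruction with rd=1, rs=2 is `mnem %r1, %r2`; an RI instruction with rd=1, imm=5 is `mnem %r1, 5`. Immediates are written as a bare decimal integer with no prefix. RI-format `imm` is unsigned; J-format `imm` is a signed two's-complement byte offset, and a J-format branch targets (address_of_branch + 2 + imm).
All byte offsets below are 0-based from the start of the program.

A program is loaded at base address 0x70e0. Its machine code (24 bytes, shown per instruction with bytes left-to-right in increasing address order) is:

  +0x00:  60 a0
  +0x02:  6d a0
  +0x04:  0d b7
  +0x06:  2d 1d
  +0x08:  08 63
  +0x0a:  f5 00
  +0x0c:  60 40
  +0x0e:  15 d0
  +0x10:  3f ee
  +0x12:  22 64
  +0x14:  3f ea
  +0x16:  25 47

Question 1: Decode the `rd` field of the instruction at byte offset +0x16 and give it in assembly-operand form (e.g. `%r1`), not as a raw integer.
[16] 25 47 → 0x2547
  opcode bits[15:12]=0x2: addi/RI
  [11:8] rd=5 = %r5
  [7:0] imm=71 = 71

%r5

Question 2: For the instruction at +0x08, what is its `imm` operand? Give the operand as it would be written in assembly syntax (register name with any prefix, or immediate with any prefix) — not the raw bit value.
99

[08] 08 63 → 0x0863
  op=0x0863>>12=0x0 ⇒ subi (RI)
  rd: (w>>8)&0xf=0x8 → %r8
  imm: (w>>0)&0xff=0x63 → 99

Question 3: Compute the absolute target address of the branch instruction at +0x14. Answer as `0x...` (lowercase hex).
@+14  big-endian(3f ea) = 0x3fea
  opcode bits[15:12]=0x3: bnz/J
  imm: (w>>0)&0xfff=0xfea (s12→-22) → -22
  target = base 0x70e0 + off 0x14 + 2 + imm -22 = 0x70e0

0x70e0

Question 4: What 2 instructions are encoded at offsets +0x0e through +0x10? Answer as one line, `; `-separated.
plus %r5, %r13; bnz -18

@+0e  big-endian(15 d0) = 0x15d0
  top 4b → 0x1 → plus [RR]
  rd@[11:8]=0x5 ⇒ %r5
  rs@[7:4]=0xd ⇒ %r13
@+10  big-endian(3f ee) = 0x3fee
  top 4b → 0x3 → bnz [J]
  imm@[11:0]=0xfee (s12→-18) ⇒ -18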